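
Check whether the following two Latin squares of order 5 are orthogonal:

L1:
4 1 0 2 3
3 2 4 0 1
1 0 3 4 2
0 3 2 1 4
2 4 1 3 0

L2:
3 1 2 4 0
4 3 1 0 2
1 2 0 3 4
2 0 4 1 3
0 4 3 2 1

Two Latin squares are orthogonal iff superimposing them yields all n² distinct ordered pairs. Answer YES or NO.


Form the n² = 25 superimposed pairs (L1[i][j], L2[i][j]), row by row (rows and columns indexed from 0):
row 0: (4,3) (1,1) (0,2) (2,4) (3,0)
row 1: (3,4) (2,3) (4,1) (0,0) (1,2)
row 2: (1,1) (0,2) (3,0) (4,3) (2,4)
row 3: (0,2) (3,0) (2,4) (1,1) (4,3)
row 4: (2,0) (4,4) (1,3) (3,2) (0,1)
Orthogonality requires all 25 pairs distinct.
But the pair (1,1) repeats: cell (0,1) has L1 = 1, L2 = 1, and cell (2,0) has L1 = 1, L2 = 1.
A repeated pair means some other pair never occurs (only 15 distinct pairs out of 25), so the squares are not orthogonal.
Conclusion: NO.

NO


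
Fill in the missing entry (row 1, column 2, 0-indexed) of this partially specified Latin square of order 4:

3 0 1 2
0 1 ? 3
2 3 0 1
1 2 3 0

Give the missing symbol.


Row 1 contains symbols [0, 1, 3] — missing [2].
Column 2 contains symbols [0, 1, 3] — missing [2].
The missing symbol must appear in both missing sets; intersection = [2].
Therefore the hidden value is 2.

Missing value = 2.


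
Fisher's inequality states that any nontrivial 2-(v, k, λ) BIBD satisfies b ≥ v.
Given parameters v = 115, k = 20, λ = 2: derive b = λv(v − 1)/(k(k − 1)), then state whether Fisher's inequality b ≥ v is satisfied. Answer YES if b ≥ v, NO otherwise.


r = λ(v − 1)/(k − 1) = 2·114/19 = 12.
b = vr/k = 115·12/20 = 69.
Fisher's inequality: b ≥ v ⇔ 69 ≥ 115? NO.

NO


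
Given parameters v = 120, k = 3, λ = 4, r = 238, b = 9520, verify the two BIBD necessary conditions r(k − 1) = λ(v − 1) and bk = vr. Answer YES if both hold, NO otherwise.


Condition (i): r(k − 1) = 238·2 = 476; λ(v − 1) = 4·119 = 476. Match? YES.
Condition (ii): bk = 9520·3 = 28560; vr = 120·238 = 28560. Match? YES.
Both conditions hold? YES.

YES


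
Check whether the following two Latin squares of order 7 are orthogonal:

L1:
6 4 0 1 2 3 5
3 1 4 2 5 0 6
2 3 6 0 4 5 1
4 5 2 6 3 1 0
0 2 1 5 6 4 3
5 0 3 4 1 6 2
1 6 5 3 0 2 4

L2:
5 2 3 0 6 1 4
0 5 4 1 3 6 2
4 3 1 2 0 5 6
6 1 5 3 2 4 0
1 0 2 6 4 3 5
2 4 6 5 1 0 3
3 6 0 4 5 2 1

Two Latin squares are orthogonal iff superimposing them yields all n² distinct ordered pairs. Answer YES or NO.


Form the n² = 49 superimposed pairs (L1[i][j], L2[i][j]), row by row (rows and columns indexed from 0):
row 0: (6,5) (4,2) (0,3) (1,0) (2,6) (3,1) (5,4)
row 1: (3,0) (1,5) (4,4) (2,1) (5,3) (0,6) (6,2)
row 2: (2,4) (3,3) (6,1) (0,2) (4,0) (5,5) (1,6)
row 3: (4,6) (5,1) (2,5) (6,3) (3,2) (1,4) (0,0)
row 4: (0,1) (2,0) (1,2) (5,6) (6,4) (4,3) (3,5)
row 5: (5,2) (0,4) (3,6) (4,5) (1,1) (6,0) (2,3)
row 6: (1,3) (6,6) (5,0) (3,4) (0,5) (2,2) (4,1)
Orthogonality requires all 49 pairs distinct.
Check by first coordinate: for each symbol s of L1, list the L2 entries in the n cells where L1 = s; they must all differ.
  L1 = 0: L2 entries (in reading order) 3, 6, 2, 0, 1, 4, 5 — all 7 distinct ✓
  L1 = 1: L2 entries (in reading order) 0, 5, 6, 4, 2, 1, 3 — all 7 distinct ✓
  L1 = 2: L2 entries (in reading order) 6, 1, 4, 5, 0, 3, 2 — all 7 distinct ✓
  L1 = 3: L2 entries (in reading order) 1, 0, 3, 2, 5, 6, 4 — all 7 distinct ✓
  L1 = 4: L2 entries (in reading order) 2, 4, 0, 6, 3, 5, 1 — all 7 distinct ✓
  L1 = 5: L2 entries (in reading order) 4, 3, 5, 1, 6, 2, 0 — all 7 distinct ✓
  L1 = 6: L2 entries (in reading order) 5, 2, 1, 3, 4, 0, 6 — all 7 distinct ✓
Every symbol of L1 meets every symbol of L2 exactly once, so all 49 pairs are distinct (49 of 49).
Conclusion: YES.

YES


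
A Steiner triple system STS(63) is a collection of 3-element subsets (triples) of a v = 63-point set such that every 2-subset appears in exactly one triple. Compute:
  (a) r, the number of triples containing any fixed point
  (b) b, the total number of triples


An STS(v) is a 2-(v, 3, 1) BIBD: block size k = 3, λ = 1.
Replication: r(k − 1) = λ(v − 1) ⇒ r·2 = 63 − 1 = 62 ⇒ r = 31.
Block count: bk = vr ⇒ b·3 = 63·31 = 1953 ⇒ b = 651.
(Check via b = v(v − 1)/6 = 63·62/6 = 3906/6 = 651.)

r = 31, b = 651.


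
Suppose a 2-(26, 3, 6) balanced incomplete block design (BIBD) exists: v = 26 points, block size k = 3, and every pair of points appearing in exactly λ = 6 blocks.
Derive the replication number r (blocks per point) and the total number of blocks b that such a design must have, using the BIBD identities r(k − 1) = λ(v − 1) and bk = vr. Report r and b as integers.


Any 2-(v, k, λ) BIBD satisfies two necessary conditions:
  (i)  Each point sits in r blocks, and counting incidences through any fixed point gives r(k − 1) = λ(v − 1), so r = λ(v − 1)/(k − 1).
  (ii) Total incidences bk = vr, so b = vr/k.
Step 1: r = λ(v − 1)/(k − 1) = 6·(26 − 1)/(3 − 1) = 6·25/2 = 150/2 = 75.
Step 2: b = vr/k = 26·75/3 = 1950/3 = 650.
Check integrality: r = 75 ∈ Z ✓, b = 650 ∈ Z ✓.
(These identities are necessary conditions: they determine r and b for any design with these parameters, but do not by themselves prove that one exists.)

r = 75, b = 650.


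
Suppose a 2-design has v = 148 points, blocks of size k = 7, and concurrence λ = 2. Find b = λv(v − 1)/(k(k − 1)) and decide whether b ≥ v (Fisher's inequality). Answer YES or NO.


r = λ(v − 1)/(k − 1) = 2·147/6 = 49.
b = vr/k = 148·49/7 = 1036.
Fisher's inequality: b ≥ v ⇔ 1036 ≥ 148? YES.

YES


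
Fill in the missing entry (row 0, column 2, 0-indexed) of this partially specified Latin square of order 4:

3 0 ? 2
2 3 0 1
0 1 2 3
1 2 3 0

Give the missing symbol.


Row 0 contains symbols [0, 2, 3] — missing [1].
Column 2 contains symbols [0, 2, 3] — missing [1].
The missing symbol must appear in both missing sets; intersection = [1].
Therefore the hidden value is 1.

Missing value = 1.


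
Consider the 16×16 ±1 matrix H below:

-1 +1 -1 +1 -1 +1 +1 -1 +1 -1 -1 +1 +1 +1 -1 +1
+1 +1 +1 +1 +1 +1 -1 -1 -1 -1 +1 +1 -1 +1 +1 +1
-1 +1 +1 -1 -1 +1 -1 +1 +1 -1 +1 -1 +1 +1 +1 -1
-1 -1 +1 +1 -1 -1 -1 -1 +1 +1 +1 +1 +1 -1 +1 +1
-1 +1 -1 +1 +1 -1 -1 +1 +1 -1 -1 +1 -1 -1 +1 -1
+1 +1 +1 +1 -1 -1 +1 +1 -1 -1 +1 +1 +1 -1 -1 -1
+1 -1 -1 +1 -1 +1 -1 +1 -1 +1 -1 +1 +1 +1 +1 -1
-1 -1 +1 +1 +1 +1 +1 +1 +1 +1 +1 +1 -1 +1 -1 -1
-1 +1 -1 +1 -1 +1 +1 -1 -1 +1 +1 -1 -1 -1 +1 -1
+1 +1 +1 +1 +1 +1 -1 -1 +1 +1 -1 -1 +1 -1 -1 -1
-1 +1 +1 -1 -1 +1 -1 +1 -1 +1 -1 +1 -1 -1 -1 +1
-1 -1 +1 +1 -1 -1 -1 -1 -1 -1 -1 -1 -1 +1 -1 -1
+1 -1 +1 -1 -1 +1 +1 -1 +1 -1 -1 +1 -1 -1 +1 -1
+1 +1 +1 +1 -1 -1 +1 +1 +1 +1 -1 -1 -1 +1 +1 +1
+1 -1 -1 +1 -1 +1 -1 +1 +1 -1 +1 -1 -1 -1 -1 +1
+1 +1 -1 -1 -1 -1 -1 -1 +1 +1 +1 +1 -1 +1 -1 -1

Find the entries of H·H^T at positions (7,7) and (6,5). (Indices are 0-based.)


Row 5 of H: [1, 1, 1, 1, -1, -1, 1, 1, -1, -1, 1, 1, 1, -1, -1, -1].
Row 6 of H: [1, -1, -1, 1, -1, 1, -1, 1, -1, 1, -1, 1, 1, 1, 1, -1].
Row 7 of H: [-1, -1, 1, 1, 1, 1, 1, 1, 1, 1, 1, 1, -1, 1, -1, -1].
(H·H^T)[7][7] = Σ_j H[7][j]·H[7][j] = (-1)² + (-1)² + (1)² + (1)² + (1)² + (1)² + (1)² + (1)² + (1)² + (1)² + (1)² + (1)² + (-1)² + (1)² + (-1)² + (-1)² = 1 + 1 + 1 + 1 + 1 + 1 + 1 + 1 + 1 + 1 + 1 + 1 + 1 + 1 + 1 + 1 = 16.
(H·H^T)[6][5] = Σ_j H[6][j]·H[5][j] = (1)·(1) + (-1)·(1) + (-1)·(1) + (1)·(1) + (-1)·(-1) + (1)·(-1) + (-1)·(1) + (1)·(1) + (-1)·(-1) + (1)·(-1) + (-1)·(1) + (1)·(1) + (1)·(1) + (1)·(-1) + (1)·(-1) + (-1)·(-1) = 1 + -1 + -1 + 1 + 1 + -1 + -1 + 1 + 1 + -1 + -1 + 1 + 1 + -1 + -1 + 1 = 0.
So rows 6 and 5 are orthogonal; the diagonal entry equals n = 16.

(7,7) entry = 16; (6,5) entry = 0.


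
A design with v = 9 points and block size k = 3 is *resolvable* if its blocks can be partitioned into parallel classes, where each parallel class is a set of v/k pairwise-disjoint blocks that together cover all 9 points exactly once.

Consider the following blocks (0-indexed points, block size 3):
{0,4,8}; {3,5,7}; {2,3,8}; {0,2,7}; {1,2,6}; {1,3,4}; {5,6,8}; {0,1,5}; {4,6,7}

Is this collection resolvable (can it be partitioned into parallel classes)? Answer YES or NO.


v = 9, block size k = 3, number of blocks = 9.
For resolvability, blocks must partition into parallel classes of size v/k = 3.
Total blocks must therefore be a multiple of 3: 9 = 3·3 + 0 ⇒ divisible ✓.
Greedy packing gives 3 candidate class(es). Each should be a full parallel class (size 3, covers all 9 points).
  Class 1 (3 blocks): {0,4,8}; {3,5,7}; {1,2,6}. Points covered: [0, 1, 2, 3, 4, 5, 6, 7, 8].
  Class 2 (3 blocks): {2,3,8}; {0,1,5}; {4,6,7}. Points covered: [0, 1, 2, 3, 4, 5, 6, 7, 8].
  Class 3 (3 blocks): {0,2,7}; {1,3,4}; {5,6,8}. Points covered: [0, 1, 2, 3, 4, 5, 6, 7, 8].
All classes full (size 3)? YES. All classes cover every point? YES.
Resolvable? YES.

YES


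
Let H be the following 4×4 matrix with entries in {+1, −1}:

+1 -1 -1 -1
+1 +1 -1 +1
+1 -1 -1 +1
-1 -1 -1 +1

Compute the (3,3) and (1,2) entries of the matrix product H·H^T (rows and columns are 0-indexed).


Row 1 of H: [1, 1, -1, 1].
Row 2 of H: [1, -1, -1, 1].
Row 3 of H: [-1, -1, -1, 1].
(H·H^T)[3][3] = Σ_j H[3][j]·H[3][j] = (-1)² + (-1)² + (-1)² + (1)² = 1 + 1 + 1 + 1 = 4.
(H·H^T)[1][2] = Σ_j H[1][j]·H[2][j] = (1)·(1) + (1)·(-1) + (-1)·(-1) + (1)·(1) = 1 + -1 + 1 + 1 = 2.
Rows 1 and 2 are not orthogonal (dot product = 2 ≠ 0), so H is not a Hadamard matrix.

(3,3) entry = 4; (1,2) entry = 2.


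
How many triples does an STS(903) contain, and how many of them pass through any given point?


An STS(v) is a 2-(v, 3, 1) BIBD: block size k = 3, λ = 1.
Replication: r(k − 1) = λ(v − 1) ⇒ r·2 = 903 − 1 = 902 ⇒ r = 451.
Block count: bk = vr ⇒ b·3 = 903·451 = 407253 ⇒ b = 135751.
(Check via b = v(v − 1)/6 = 903·902/6 = 814506/6 = 135751.)

r = 451, b = 135751.


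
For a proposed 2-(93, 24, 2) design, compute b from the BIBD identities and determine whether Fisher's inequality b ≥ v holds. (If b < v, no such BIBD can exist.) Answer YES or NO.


r = λ(v − 1)/(k − 1) = 2·92/23 = 8.
b = vr/k = 93·8/24 = 31.
Fisher's inequality: b ≥ v ⇔ 31 ≥ 93? NO.

NO


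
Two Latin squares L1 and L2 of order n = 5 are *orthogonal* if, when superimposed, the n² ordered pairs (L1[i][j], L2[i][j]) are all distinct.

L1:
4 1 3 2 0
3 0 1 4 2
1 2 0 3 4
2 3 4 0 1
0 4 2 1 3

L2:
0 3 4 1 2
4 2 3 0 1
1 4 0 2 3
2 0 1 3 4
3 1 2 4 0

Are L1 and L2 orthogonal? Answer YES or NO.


Form the n² = 25 superimposed pairs (L1[i][j], L2[i][j]), row by row (rows and columns indexed from 0):
row 0: (4,0) (1,3) (3,4) (2,1) (0,2)
row 1: (3,4) (0,2) (1,3) (4,0) (2,1)
row 2: (1,1) (2,4) (0,0) (3,2) (4,3)
row 3: (2,2) (3,0) (4,1) (0,3) (1,4)
row 4: (0,3) (4,1) (2,2) (1,4) (3,0)
Orthogonality requires all 25 pairs distinct.
But the pair (3,4) repeats: cell (0,2) has L1 = 3, L2 = 4, and cell (1,0) has L1 = 3, L2 = 4.
A repeated pair means some other pair never occurs (only 15 distinct pairs out of 25), so the squares are not orthogonal.
Conclusion: NO.

NO


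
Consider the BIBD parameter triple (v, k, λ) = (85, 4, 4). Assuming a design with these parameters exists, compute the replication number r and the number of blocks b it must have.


Any 2-(v, k, λ) BIBD satisfies two necessary conditions:
  (i)  Each point sits in r blocks, and counting incidences through any fixed point gives r(k − 1) = λ(v − 1), so r = λ(v − 1)/(k − 1).
  (ii) Total incidences bk = vr, so b = vr/k.
Step 1: r = λ(v − 1)/(k − 1) = 4·(85 − 1)/(4 − 1) = 4·84/3 = 336/3 = 112.
Step 2: b = vr/k = 85·112/4 = 9520/4 = 2380.
Check integrality: r = 112 ∈ Z ✓, b = 2380 ∈ Z ✓.
(These identities are necessary conditions: they determine r and b for any design with these parameters, but do not by themselves prove that one exists.)

r = 112, b = 2380.


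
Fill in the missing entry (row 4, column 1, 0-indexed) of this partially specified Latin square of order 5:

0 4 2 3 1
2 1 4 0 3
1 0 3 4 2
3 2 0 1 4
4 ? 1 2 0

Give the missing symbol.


Row 4 contains symbols [0, 1, 2, 4] — missing [3].
Column 1 contains symbols [0, 1, 2, 4] — missing [3].
The missing symbol must appear in both missing sets; intersection = [3].
Therefore the hidden value is 3.

Missing value = 3.


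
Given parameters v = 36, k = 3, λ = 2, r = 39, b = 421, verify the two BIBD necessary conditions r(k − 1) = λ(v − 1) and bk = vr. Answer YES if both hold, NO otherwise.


Condition (i): r(k − 1) = 39·2 = 78; λ(v − 1) = 2·35 = 70. Match? NO.
Condition (ii): bk = 421·3 = 1263; vr = 36·39 = 1404. Match? NO.
Both conditions hold? NO.

NO


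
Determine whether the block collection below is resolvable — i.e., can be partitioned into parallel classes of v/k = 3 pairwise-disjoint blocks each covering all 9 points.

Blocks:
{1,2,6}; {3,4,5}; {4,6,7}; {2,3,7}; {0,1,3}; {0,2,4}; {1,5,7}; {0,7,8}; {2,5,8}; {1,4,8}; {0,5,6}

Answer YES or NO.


v = 9, block size k = 3, number of blocks = 11.
For resolvability, blocks must partition into parallel classes of size v/k = 3.
Total blocks must therefore be a multiple of 3: 11 = 3·3 + 2 ⇒ not divisible ✗.
Resolvable? NO.

NO


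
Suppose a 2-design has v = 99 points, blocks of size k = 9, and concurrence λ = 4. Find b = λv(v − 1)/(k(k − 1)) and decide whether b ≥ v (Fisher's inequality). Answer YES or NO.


b = λv(v − 1)/(k(k − 1)) = 4·99·98/(9·8) = 38808/72 = 539.
Compare with v = 99: b ≥ v, so Fisher's inequality holds.

YES


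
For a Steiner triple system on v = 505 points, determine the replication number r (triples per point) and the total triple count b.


An STS(v) is a 2-(v, 3, 1) BIBD: block size k = 3, λ = 1.
Replication: r(k − 1) = λ(v − 1) ⇒ r·2 = 505 − 1 = 504 ⇒ r = 252.
Block count: b = v(v − 1)/6 = 505·504/6 = 254520/6 = 42420.

r = 252, b = 42420.


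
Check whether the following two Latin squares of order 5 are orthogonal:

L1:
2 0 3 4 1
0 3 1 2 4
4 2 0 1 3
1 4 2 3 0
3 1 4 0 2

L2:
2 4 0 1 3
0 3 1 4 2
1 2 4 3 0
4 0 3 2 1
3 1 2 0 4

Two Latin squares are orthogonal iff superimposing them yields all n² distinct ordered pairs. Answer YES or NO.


Form the n² = 25 superimposed pairs (L1[i][j], L2[i][j]), row by row (rows and columns indexed from 0):
row 0: (2,2) (0,4) (3,0) (4,1) (1,3)
row 1: (0,0) (3,3) (1,1) (2,4) (4,2)
row 2: (4,1) (2,2) (0,4) (1,3) (3,0)
row 3: (1,4) (4,0) (2,3) (3,2) (0,1)
row 4: (3,3) (1,1) (4,2) (0,0) (2,4)
Orthogonality requires all 25 pairs distinct.
But the pair (4,1) repeats: cell (0,3) has L1 = 4, L2 = 1, and cell (2,0) has L1 = 4, L2 = 1.
A repeated pair means some other pair never occurs (only 15 distinct pairs out of 25), so the squares are not orthogonal.
Conclusion: NO.

NO


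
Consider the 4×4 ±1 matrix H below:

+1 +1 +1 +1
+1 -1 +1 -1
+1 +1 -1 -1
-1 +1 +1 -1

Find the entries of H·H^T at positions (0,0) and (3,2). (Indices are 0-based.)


Row 0 of H: [1, 1, 1, 1].
Row 2 of H: [1, 1, -1, -1].
Row 3 of H: [-1, 1, 1, -1].
(H·H^T)[0][0] = Σ_j H[0][j]·H[0][j] = (1)² + (1)² + (1)² + (1)² = 1 + 1 + 1 + 1 = 4.
(H·H^T)[3][2] = Σ_j H[3][j]·H[2][j] = (-1)·(1) + (1)·(1) + (1)·(-1) + (-1)·(-1) = -1 + 1 + -1 + 1 = 0.
So rows 3 and 2 are orthogonal; the diagonal entry equals n = 4.

(0,0) entry = 4; (3,2) entry = 0.


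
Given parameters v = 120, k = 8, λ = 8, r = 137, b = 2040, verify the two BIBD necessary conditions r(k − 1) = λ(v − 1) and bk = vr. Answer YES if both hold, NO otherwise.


Condition (i): r(k − 1) = 137·7 = 959; λ(v − 1) = 8·119 = 952. Match? NO.
Condition (ii): bk = 2040·8 = 16320; vr = 120·137 = 16440. Match? NO.
Both conditions hold? NO.

NO


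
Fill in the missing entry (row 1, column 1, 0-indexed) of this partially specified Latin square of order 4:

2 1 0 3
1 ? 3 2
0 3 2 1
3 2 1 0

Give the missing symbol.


Row 1 contains symbols [1, 2, 3] — missing [0].
Column 1 contains symbols [1, 2, 3] — missing [0].
The missing symbol must appear in both missing sets; intersection = [0].
Therefore the hidden value is 0.

Missing value = 0.


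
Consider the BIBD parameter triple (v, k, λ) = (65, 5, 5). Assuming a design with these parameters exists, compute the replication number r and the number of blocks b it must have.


Any 2-(v, k, λ) BIBD satisfies two necessary conditions:
  (i)  Each point sits in r blocks, and counting incidences through any fixed point gives r(k − 1) = λ(v − 1), so r = λ(v − 1)/(k − 1).
  (ii) Total incidences bk = vr, so b = vr/k.
Step 1: r = λ(v − 1)/(k − 1) = 5·(65 − 1)/(5 − 1) = 5·64/4 = 320/4 = 80.
Step 2: b = vr/k = 65·80/5 = 5200/5 = 1040.
Check integrality: r = 80 ∈ Z ✓, b = 1040 ∈ Z ✓.
(These identities are necessary conditions: they determine r and b for any design with these parameters, but do not by themselves prove that one exists.)

r = 80, b = 1040.


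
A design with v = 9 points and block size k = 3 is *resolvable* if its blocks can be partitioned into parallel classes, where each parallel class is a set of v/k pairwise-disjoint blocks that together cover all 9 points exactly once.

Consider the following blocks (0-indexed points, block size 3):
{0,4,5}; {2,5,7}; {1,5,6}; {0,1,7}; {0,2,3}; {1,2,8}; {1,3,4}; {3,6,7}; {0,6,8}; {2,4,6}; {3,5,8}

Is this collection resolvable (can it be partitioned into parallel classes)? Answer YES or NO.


v = 9, block size k = 3, number of blocks = 11.
For resolvability, blocks must partition into parallel classes of size v/k = 3.
Total blocks must therefore be a multiple of 3: 11 = 3·3 + 2 ⇒ not divisible ✗.
Resolvable? NO.

NO


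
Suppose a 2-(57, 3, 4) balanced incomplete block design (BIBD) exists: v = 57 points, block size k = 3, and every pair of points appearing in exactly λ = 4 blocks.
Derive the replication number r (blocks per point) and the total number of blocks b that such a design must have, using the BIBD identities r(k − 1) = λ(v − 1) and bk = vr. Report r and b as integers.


Any 2-(v, k, λ) BIBD satisfies two necessary conditions:
  (i)  Each point sits in r blocks, and counting incidences through any fixed point gives r(k − 1) = λ(v − 1), so r = λ(v − 1)/(k − 1).
  (ii) Total incidences bk = vr, so b = vr/k.
Step 1: r = λ(v − 1)/(k − 1) = 4·(57 − 1)/(3 − 1) = 4·56/2 = 224/2 = 112.
Step 2: b = vr/k = 57·112/3 = 6384/3 = 2128.
Check integrality: r = 112 ∈ Z ✓, b = 2128 ∈ Z ✓.
(These identities are necessary conditions: they determine r and b for any design with these parameters, but do not by themselves prove that one exists.)

r = 112, b = 2128.


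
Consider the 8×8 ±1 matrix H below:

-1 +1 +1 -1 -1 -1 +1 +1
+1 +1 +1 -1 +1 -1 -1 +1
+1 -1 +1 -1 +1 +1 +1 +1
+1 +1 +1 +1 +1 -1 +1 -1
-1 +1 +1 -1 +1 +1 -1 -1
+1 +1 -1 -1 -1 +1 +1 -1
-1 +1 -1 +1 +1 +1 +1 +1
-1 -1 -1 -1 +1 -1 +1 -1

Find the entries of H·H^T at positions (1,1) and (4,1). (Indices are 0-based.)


Row 1 of H: [1, 1, 1, -1, 1, -1, -1, 1].
Row 4 of H: [-1, 1, 1, -1, 1, 1, -1, -1].
(H·H^T)[1][1] = Σ_j H[1][j]·H[1][j] = (1)² + (1)² + (1)² + (-1)² + (1)² + (-1)² + (-1)² + (1)² = 1 + 1 + 1 + 1 + 1 + 1 + 1 + 1 = 8.
(H·H^T)[4][1] = Σ_j H[4][j]·H[1][j] = (-1)·(1) + (1)·(1) + (1)·(1) + (-1)·(-1) + (1)·(1) + (1)·(-1) + (-1)·(-1) + (-1)·(1) = -1 + 1 + 1 + 1 + 1 + -1 + 1 + -1 = 2.
Rows 4 and 1 are not orthogonal (dot product = 2 ≠ 0), so H is not a Hadamard matrix.

(1,1) entry = 8; (4,1) entry = 2.


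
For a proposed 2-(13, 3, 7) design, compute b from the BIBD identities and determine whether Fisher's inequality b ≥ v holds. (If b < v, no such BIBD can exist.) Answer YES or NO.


b = λv(v − 1)/(k(k − 1)) = 7·13·12/(3·2) = 1092/6 = 182.
Compare with v = 13: b ≥ v, so Fisher's inequality holds.

YES


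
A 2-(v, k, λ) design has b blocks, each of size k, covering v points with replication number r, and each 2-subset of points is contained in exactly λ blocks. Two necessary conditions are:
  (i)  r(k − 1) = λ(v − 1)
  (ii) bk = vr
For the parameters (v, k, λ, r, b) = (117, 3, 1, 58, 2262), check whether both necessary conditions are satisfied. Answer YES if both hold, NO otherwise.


Condition (i): r(k − 1) = 58·2 = 116; λ(v − 1) = 1·116 = 116. Match? YES.
Condition (ii): bk = 2262·3 = 6786; vr = 117·58 = 6786. Match? YES.
Both conditions hold? YES.

YES


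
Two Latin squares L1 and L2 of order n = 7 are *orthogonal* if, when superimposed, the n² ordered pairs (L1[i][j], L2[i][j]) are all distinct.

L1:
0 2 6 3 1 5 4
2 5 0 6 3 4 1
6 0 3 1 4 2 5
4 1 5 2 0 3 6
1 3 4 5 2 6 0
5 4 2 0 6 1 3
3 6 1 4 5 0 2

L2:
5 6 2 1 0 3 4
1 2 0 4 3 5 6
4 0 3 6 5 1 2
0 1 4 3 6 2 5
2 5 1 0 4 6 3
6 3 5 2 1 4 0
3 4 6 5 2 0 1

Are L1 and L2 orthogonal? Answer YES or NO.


Form the n² = 49 superimposed pairs (L1[i][j], L2[i][j]), row by row (rows and columns indexed from 0):
row 0: (0,5) (2,6) (6,2) (3,1) (1,0) (5,3) (4,4)
row 1: (2,1) (5,2) (0,0) (6,4) (3,3) (4,5) (1,6)
row 2: (6,4) (0,0) (3,3) (1,6) (4,5) (2,1) (5,2)
row 3: (4,0) (1,1) (5,4) (2,3) (0,6) (3,2) (6,5)
row 4: (1,2) (3,5) (4,1) (5,0) (2,4) (6,6) (0,3)
row 5: (5,6) (4,3) (2,5) (0,2) (6,1) (1,4) (3,0)
row 6: (3,3) (6,4) (1,6) (4,5) (5,2) (0,0) (2,1)
Orthogonality requires all 49 pairs distinct.
But the pair (6,4) repeats: cell (1,3) has L1 = 6, L2 = 4, and cell (2,0) has L1 = 6, L2 = 4.
A repeated pair means some other pair never occurs (only 35 distinct pairs out of 49), so the squares are not orthogonal.
Conclusion: NO.

NO


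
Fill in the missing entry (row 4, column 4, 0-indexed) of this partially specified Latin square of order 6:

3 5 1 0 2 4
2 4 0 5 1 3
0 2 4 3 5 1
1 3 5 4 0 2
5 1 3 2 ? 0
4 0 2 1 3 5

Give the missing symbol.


Row 4 contains symbols [0, 1, 2, 3, 5] — missing [4].
Column 4 contains symbols [0, 1, 2, 3, 5] — missing [4].
The missing symbol must appear in both missing sets; intersection = [4].
Therefore the hidden value is 4.

Missing value = 4.


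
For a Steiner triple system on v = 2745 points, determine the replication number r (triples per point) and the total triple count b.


An STS(v) is a 2-(v, 3, 1) BIBD: block size k = 3, λ = 1.
Replication: r(k − 1) = λ(v − 1) ⇒ r·2 = 2745 − 1 = 2744 ⇒ r = 1372.
Block count: b = v(v − 1)/6 = 2745·2744/6 = 7532280/6 = 1255380.

r = 1372, b = 1255380.


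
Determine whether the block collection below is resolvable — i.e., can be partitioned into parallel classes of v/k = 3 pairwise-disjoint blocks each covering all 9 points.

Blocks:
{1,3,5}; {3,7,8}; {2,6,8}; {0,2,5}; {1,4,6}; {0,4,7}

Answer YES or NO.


v = 9, block size k = 3, number of blocks = 6.
For resolvability, blocks must partition into parallel classes of size v/k = 3.
Total blocks must therefore be a multiple of 3: 6 = 3·2 + 0 ⇒ divisible ✓.
Greedy packing gives 2 candidate class(es). Each should be a full parallel class (size 3, covers all 9 points).
  Class 1 (3 blocks): {1,3,5}; {2,6,8}; {0,4,7}. Points covered: [0, 1, 2, 3, 4, 5, 6, 7, 8].
  Class 2 (3 blocks): {3,7,8}; {0,2,5}; {1,4,6}. Points covered: [0, 1, 2, 3, 4, 5, 6, 7, 8].
All classes full (size 3)? YES. All classes cover every point? YES.
Resolvable? YES.

YES


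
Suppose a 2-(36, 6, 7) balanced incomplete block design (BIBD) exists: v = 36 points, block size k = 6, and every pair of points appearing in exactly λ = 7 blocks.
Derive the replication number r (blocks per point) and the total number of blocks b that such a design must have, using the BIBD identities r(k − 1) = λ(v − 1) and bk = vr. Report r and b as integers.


Any 2-(v, k, λ) BIBD satisfies two necessary conditions:
  (i)  Each point sits in r blocks, and counting incidences through any fixed point gives r(k − 1) = λ(v − 1), so r = λ(v − 1)/(k − 1).
  (ii) Total incidences bk = vr, so b = vr/k.
Step 1: r = λ(v − 1)/(k − 1) = 7·(36 − 1)/(6 − 1) = 7·35/5 = 245/5 = 49.
Step 2: b = vr/k = 36·49/6 = 1764/6 = 294.
Check integrality: r = 49 ∈ Z ✓, b = 294 ∈ Z ✓.
(These identities are necessary conditions: they determine r and b for any design with these parameters, but do not by themselves prove that one exists.)

r = 49, b = 294.


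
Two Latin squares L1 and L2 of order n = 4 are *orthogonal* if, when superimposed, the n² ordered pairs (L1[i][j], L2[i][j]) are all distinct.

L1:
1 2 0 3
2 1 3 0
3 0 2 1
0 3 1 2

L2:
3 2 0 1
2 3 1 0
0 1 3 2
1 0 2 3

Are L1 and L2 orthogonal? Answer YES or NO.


Form the n² = 16 superimposed pairs (L1[i][j], L2[i][j]), row by row (rows and columns indexed from 0):
row 0: (1,3) (2,2) (0,0) (3,1)
row 1: (2,2) (1,3) (3,1) (0,0)
row 2: (3,0) (0,1) (2,3) (1,2)
row 3: (0,1) (3,0) (1,2) (2,3)
Orthogonality requires all 16 pairs distinct.
But the pair (2,2) repeats: cell (0,1) has L1 = 2, L2 = 2, and cell (1,0) has L1 = 2, L2 = 2.
A repeated pair means some other pair never occurs (only 8 distinct pairs out of 16), so the squares are not orthogonal.
Conclusion: NO.

NO


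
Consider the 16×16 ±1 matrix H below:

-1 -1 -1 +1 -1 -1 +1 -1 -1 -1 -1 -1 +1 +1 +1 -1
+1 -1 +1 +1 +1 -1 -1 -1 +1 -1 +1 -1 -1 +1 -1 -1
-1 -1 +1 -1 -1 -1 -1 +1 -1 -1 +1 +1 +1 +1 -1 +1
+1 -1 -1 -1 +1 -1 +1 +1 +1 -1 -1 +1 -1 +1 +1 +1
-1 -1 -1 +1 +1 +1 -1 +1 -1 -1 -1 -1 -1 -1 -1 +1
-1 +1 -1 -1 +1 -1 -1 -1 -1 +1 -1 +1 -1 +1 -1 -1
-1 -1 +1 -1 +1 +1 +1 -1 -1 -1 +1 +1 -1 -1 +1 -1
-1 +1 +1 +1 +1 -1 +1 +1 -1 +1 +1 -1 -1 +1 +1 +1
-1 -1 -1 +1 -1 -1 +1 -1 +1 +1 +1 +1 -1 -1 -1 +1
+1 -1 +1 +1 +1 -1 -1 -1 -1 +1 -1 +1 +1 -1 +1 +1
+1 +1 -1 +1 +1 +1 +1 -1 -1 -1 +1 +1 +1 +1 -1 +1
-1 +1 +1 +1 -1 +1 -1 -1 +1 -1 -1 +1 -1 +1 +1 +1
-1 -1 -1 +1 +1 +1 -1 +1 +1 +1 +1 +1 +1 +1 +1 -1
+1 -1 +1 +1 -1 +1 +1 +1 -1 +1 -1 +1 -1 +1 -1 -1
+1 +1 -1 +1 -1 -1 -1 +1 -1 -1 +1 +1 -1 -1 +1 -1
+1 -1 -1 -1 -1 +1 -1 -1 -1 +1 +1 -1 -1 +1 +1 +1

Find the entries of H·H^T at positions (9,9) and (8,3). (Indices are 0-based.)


Row 3 of H: [1, -1, -1, -1, 1, -1, 1, 1, 1, -1, -1, 1, -1, 1, 1, 1].
Row 8 of H: [-1, -1, -1, 1, -1, -1, 1, -1, 1, 1, 1, 1, -1, -1, -1, 1].
Row 9 of H: [1, -1, 1, 1, 1, -1, -1, -1, -1, 1, -1, 1, 1, -1, 1, 1].
(H·H^T)[9][9] = Σ_j H[9][j]·H[9][j] = (1)² + (-1)² + (1)² + (1)² + (1)² + (-1)² + (-1)² + (-1)² + (-1)² + (1)² + (-1)² + (1)² + (1)² + (-1)² + (1)² + (1)² = 1 + 1 + 1 + 1 + 1 + 1 + 1 + 1 + 1 + 1 + 1 + 1 + 1 + 1 + 1 + 1 = 16.
(H·H^T)[8][3] = Σ_j H[8][j]·H[3][j] = (-1)·(1) + (-1)·(-1) + (-1)·(-1) + (1)·(-1) + (-1)·(1) + (-1)·(-1) + (1)·(1) + (-1)·(1) + (1)·(1) + (1)·(-1) + (1)·(-1) + (1)·(1) + (-1)·(-1) + (-1)·(1) + (-1)·(1) + (1)·(1) = -1 + 1 + 1 + -1 + -1 + 1 + 1 + -1 + 1 + -1 + -1 + 1 + 1 + -1 + -1 + 1 = 0.
So rows 8 and 3 are orthogonal; the diagonal entry equals n = 16.

(9,9) entry = 16; (8,3) entry = 0.


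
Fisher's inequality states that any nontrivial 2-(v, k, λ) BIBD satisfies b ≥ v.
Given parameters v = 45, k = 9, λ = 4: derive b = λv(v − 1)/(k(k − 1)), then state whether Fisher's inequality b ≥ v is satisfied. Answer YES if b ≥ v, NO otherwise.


b = λv(v − 1)/(k(k − 1)) = 4·45·44/(9·8) = 7920/72 = 110.
Compare with v = 45: b ≥ v, so Fisher's inequality holds.

YES


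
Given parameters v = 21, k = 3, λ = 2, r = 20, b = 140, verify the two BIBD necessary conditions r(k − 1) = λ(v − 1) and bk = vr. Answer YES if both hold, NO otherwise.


Condition (i): r(k − 1) = 20·2 = 40; λ(v − 1) = 2·20 = 40. Match? YES.
Condition (ii): bk = 140·3 = 420; vr = 21·20 = 420. Match? YES.
Both conditions hold? YES.

YES


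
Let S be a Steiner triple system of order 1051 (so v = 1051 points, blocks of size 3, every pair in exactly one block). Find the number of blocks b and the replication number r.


An STS(v) is a 2-(v, 3, 1) BIBD: block size k = 3, λ = 1.
Replication: r(k − 1) = λ(v − 1) ⇒ r·2 = 1051 − 1 = 1050 ⇒ r = 525.
Block count: bk = vr ⇒ b·3 = 1051·525 = 551775 ⇒ b = 183925.
(Check via b = v(v − 1)/6 = 1051·1050/6 = 1103550/6 = 183925.)

r = 525, b = 183925.


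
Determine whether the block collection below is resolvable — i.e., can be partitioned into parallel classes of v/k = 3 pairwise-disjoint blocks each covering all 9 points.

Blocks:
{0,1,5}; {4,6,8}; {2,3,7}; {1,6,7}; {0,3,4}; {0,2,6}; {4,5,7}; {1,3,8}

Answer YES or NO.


v = 9, block size k = 3, number of blocks = 8.
For resolvability, blocks must partition into parallel classes of size v/k = 3.
Total blocks must therefore be a multiple of 3: 8 = 3·2 + 2 ⇒ not divisible ✗.
Resolvable? NO.

NO


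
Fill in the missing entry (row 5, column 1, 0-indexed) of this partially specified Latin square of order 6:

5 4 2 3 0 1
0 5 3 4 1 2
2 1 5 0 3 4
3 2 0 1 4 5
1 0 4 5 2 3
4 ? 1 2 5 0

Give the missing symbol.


Row 5 contains symbols [0, 1, 2, 4, 5] — missing [3].
Column 1 contains symbols [0, 1, 2, 4, 5] — missing [3].
The missing symbol must appear in both missing sets; intersection = [3].
Therefore the hidden value is 3.

Missing value = 3.


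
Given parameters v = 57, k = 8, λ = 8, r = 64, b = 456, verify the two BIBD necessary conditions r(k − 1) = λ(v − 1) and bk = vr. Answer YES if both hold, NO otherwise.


Condition (i): r(k − 1) = 64·7 = 448; λ(v − 1) = 8·56 = 448. Match? YES.
Condition (ii): bk = 456·8 = 3648; vr = 57·64 = 3648. Match? YES.
Both conditions hold? YES.

YES


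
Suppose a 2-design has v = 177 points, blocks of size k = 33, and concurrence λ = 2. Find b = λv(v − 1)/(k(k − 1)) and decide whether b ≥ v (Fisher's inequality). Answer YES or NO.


r = λ(v − 1)/(k − 1) = 2·176/32 = 11.
b = vr/k = 177·11/33 = 59.
Fisher's inequality: b ≥ v ⇔ 59 ≥ 177? NO.

NO


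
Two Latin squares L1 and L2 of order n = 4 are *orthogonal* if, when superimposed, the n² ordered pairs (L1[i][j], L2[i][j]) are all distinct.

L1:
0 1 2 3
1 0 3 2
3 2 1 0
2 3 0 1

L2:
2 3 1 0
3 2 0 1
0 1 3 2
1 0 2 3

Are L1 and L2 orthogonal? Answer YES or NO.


Form the n² = 16 superimposed pairs (L1[i][j], L2[i][j]), row by row (rows and columns indexed from 0):
row 0: (0,2) (1,3) (2,1) (3,0)
row 1: (1,3) (0,2) (3,0) (2,1)
row 2: (3,0) (2,1) (1,3) (0,2)
row 3: (2,1) (3,0) (0,2) (1,3)
Orthogonality requires all 16 pairs distinct.
But the pair (1,3) repeats: cell (0,1) has L1 = 1, L2 = 3, and cell (1,0) has L1 = 1, L2 = 3.
A repeated pair means some other pair never occurs (only 4 distinct pairs out of 16), so the squares are not orthogonal.
Conclusion: NO.

NO


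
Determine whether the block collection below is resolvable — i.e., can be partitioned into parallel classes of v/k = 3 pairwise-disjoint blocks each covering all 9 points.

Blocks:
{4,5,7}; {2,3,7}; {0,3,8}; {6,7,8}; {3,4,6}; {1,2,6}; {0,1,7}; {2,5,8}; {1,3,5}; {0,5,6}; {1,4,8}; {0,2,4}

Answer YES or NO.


v = 9, block size k = 3, number of blocks = 12.
For resolvability, blocks must partition into parallel classes of size v/k = 3.
Total blocks must therefore be a multiple of 3: 12 = 3·4 + 0 ⇒ divisible ✓.
Greedy packing gives 4 candidate class(es). Each should be a full parallel class (size 3, covers all 9 points).
  Class 1 (3 blocks): {4,5,7}; {0,3,8}; {1,2,6}. Points covered: [0, 1, 2, 3, 4, 5, 6, 7, 8].
  Class 2 (3 blocks): {2,3,7}; {0,5,6}; {1,4,8}. Points covered: [0, 1, 2, 3, 4, 5, 6, 7, 8].
  Class 3 (3 blocks): {6,7,8}; {1,3,5}; {0,2,4}. Points covered: [0, 1, 2, 3, 4, 5, 6, 7, 8].
  Class 4 (3 blocks): {3,4,6}; {0,1,7}; {2,5,8}. Points covered: [0, 1, 2, 3, 4, 5, 6, 7, 8].
All classes full (size 3)? YES. All classes cover every point? YES.
Resolvable? YES.

YES


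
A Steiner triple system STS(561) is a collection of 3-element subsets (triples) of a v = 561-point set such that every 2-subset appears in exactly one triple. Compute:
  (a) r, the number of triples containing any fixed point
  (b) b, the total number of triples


An STS(v) is a 2-(v, 3, 1) BIBD: block size k = 3, λ = 1.
Replication: r(k − 1) = λ(v − 1) ⇒ r·2 = 561 − 1 = 560 ⇒ r = 280.
Block count: b = v(v − 1)/6 = 561·560/6 = 314160/6 = 52360.
(Check via bk = vr: 52360·3 = 157080 = 561·280 = 157080 ✓.)

r = 280, b = 52360.


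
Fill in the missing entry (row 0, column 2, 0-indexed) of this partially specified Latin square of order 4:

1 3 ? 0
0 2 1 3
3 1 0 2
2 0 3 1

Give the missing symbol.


Row 0 contains symbols [0, 1, 3] — missing [2].
Column 2 contains symbols [0, 1, 3] — missing [2].
The missing symbol must appear in both missing sets; intersection = [2].
Therefore the hidden value is 2.

Missing value = 2.


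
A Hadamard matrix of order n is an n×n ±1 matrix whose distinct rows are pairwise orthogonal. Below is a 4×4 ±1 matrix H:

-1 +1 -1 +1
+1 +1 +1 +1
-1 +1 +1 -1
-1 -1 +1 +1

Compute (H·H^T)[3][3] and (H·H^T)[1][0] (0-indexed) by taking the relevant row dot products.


Row 0 of H: [-1, 1, -1, 1].
Row 1 of H: [1, 1, 1, 1].
Row 3 of H: [-1, -1, 1, 1].
(H·H^T)[3][3] = Σ_j H[3][j]·H[3][j] = (-1)² + (-1)² + (1)² + (1)² = 1 + 1 + 1 + 1 = 4.
(H·H^T)[1][0] = Σ_j H[1][j]·H[0][j] = (1)·(-1) + (1)·(1) + (1)·(-1) + (1)·(1) = -1 + 1 + -1 + 1 = 0.
So rows 1 and 0 are orthogonal; the diagonal entry equals n = 4.

(3,3) entry = 4; (1,0) entry = 0.


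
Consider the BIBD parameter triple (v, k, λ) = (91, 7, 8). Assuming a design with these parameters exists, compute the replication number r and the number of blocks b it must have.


Any 2-(v, k, λ) BIBD satisfies two necessary conditions:
  (i)  Each point sits in r blocks, and counting incidences through any fixed point gives r(k − 1) = λ(v − 1), so r = λ(v − 1)/(k − 1).
  (ii) Total incidences bk = vr, so b = vr/k.
Step 1: r = λ(v − 1)/(k − 1) = 8·(91 − 1)/(7 − 1) = 8·90/6 = 720/6 = 120.
Step 2: b = vr/k = 91·120/7 = 10920/7 = 1560.
Check integrality: r = 120 ∈ Z ✓, b = 1560 ∈ Z ✓.
(These identities are necessary conditions: they determine r and b for any design with these parameters, but do not by themselves prove that one exists.)

r = 120, b = 1560.


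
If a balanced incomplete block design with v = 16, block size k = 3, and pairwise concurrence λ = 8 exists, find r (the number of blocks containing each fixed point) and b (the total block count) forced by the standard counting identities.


Any 2-(v, k, λ) BIBD satisfies two necessary conditions:
  (i)  Each point sits in r blocks, and counting incidences through any fixed point gives r(k − 1) = λ(v − 1), so r = λ(v − 1)/(k − 1).
  (ii) Total incidences bk = vr, so b = vr/k.
Step 1: r = λ(v − 1)/(k − 1) = 8·(16 − 1)/(3 − 1) = 8·15/2 = 120/2 = 60.
Step 2: b = vr/k = 16·60/3 = 960/3 = 320.
Check integrality: r = 60 ∈ Z ✓, b = 320 ∈ Z ✓.
(These identities are necessary conditions: they determine r and b for any design with these parameters, but do not by themselves prove that one exists.)

r = 60, b = 320.


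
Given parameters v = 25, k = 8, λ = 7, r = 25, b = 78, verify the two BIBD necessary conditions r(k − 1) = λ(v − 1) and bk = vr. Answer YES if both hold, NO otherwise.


Condition (i): r(k − 1) = 25·7 = 175; λ(v − 1) = 7·24 = 168. Match? NO.
Condition (ii): bk = 78·8 = 624; vr = 25·25 = 625. Match? NO.
Both conditions hold? NO.

NO


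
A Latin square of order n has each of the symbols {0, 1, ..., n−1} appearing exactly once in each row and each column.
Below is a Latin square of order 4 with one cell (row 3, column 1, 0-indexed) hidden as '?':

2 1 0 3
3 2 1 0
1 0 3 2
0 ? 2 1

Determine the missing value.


Row 3 contains symbols [0, 1, 2] — missing [3].
Column 1 contains symbols [0, 1, 2] — missing [3].
The missing symbol must appear in both missing sets; intersection = [3].
Therefore the hidden value is 3.

Missing value = 3.


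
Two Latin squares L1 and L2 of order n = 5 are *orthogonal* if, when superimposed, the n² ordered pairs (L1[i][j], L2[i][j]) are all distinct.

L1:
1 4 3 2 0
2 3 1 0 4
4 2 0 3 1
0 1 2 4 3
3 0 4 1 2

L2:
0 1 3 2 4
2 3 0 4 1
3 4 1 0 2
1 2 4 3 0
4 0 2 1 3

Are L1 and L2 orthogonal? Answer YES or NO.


Form the n² = 25 superimposed pairs (L1[i][j], L2[i][j]), row by row (rows and columns indexed from 0):
row 0: (1,0) (4,1) (3,3) (2,2) (0,4)
row 1: (2,2) (3,3) (1,0) (0,4) (4,1)
row 2: (4,3) (2,4) (0,1) (3,0) (1,2)
row 3: (0,1) (1,2) (2,4) (4,3) (3,0)
row 4: (3,4) (0,0) (4,2) (1,1) (2,3)
Orthogonality requires all 25 pairs distinct.
But the pair (2,2) repeats: cell (0,3) has L1 = 2, L2 = 2, and cell (1,0) has L1 = 2, L2 = 2.
A repeated pair means some other pair never occurs (only 15 distinct pairs out of 25), so the squares are not orthogonal.
Conclusion: NO.

NO


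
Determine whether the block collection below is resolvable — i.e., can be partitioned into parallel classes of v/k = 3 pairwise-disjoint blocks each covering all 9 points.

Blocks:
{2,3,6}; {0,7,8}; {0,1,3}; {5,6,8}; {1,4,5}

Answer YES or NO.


v = 9, block size k = 3, number of blocks = 5.
For resolvability, blocks must partition into parallel classes of size v/k = 3.
Total blocks must therefore be a multiple of 3: 5 = 3·1 + 2 ⇒ not divisible ✗.
Resolvable? NO.

NO


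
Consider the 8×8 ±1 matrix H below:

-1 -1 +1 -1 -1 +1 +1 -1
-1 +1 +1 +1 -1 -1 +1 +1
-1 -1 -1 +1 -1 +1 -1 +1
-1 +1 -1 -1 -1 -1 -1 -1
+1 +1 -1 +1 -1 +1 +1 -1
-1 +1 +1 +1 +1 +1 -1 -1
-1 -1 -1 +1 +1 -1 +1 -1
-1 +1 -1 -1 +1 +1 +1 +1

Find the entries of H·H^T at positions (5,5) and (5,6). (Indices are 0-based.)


Row 5 of H: [-1, 1, 1, 1, 1, 1, -1, -1].
Row 6 of H: [-1, -1, -1, 1, 1, -1, 1, -1].
(H·H^T)[5][5] = Σ_j H[5][j]·H[5][j] = (-1)² + (1)² + (1)² + (1)² + (1)² + (1)² + (-1)² + (-1)² = 1 + 1 + 1 + 1 + 1 + 1 + 1 + 1 = 8.
(H·H^T)[5][6] = Σ_j H[5][j]·H[6][j] = (-1)·(-1) + (1)·(-1) + (1)·(-1) + (1)·(1) + (1)·(1) + (1)·(-1) + (-1)·(1) + (-1)·(-1) = 1 + -1 + -1 + 1 + 1 + -1 + -1 + 1 = 0.
So rows 5 and 6 are orthogonal; the diagonal entry equals n = 8.

(5,5) entry = 8; (5,6) entry = 0.


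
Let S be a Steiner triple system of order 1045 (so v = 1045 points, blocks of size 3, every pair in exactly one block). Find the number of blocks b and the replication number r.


An STS(v) is a 2-(v, 3, 1) BIBD: block size k = 3, λ = 1.
Replication: r(k − 1) = λ(v − 1) ⇒ r·2 = 1045 − 1 = 1044 ⇒ r = 522.
Block count: b = v(v − 1)/6 = 1045·1044/6 = 1090980/6 = 181830.
(Check via bk = vr: 181830·3 = 545490 = 1045·522 = 545490 ✓.)

r = 522, b = 181830.


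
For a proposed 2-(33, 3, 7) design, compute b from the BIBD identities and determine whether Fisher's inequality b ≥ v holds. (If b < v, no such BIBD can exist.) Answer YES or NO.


b = λv(v − 1)/(k(k − 1)) = 7·33·32/(3·2) = 7392/6 = 1232.
Compare with v = 33: b ≥ v, so Fisher's inequality holds.

YES


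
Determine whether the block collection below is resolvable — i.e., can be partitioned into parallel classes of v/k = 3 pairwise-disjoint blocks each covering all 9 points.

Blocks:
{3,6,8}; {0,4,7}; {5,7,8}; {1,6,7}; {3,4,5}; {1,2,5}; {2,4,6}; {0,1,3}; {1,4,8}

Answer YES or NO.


v = 9, block size k = 3, number of blocks = 9.
For resolvability, blocks must partition into parallel classes of size v/k = 3.
Total blocks must therefore be a multiple of 3: 9 = 3·3 + 0 ⇒ divisible ✓.
Consider block {1,6,7}. The only other block(s) in the collection disjoint from it are {3,4,5} — just 1 block(s). Any parallel class containing {1,6,7} would need 2 other blocks each disjoint from it, so no parallel class of size 3 can contain {1,6,7}.
Since every block must belong to some parallel class in a resolution, the collection cannot be partitioned into parallel classes.
Resolvable? NO.

NO


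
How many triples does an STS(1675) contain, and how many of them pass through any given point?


An STS(v) is a 2-(v, 3, 1) BIBD: block size k = 3, λ = 1.
Replication: r(k − 1) = λ(v − 1) ⇒ r·2 = 1675 − 1 = 1674 ⇒ r = 837.
Block count: b = v(v − 1)/6 = 1675·1674/6 = 2803950/6 = 467325.
(Check via bk = vr: 467325·3 = 1401975 = 1675·837 = 1401975 ✓.)

r = 837, b = 467325.


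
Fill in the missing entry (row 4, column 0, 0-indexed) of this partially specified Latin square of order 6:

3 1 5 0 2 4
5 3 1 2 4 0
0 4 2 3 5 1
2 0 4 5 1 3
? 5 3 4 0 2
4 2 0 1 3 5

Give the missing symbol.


Row 4 contains symbols [0, 2, 3, 4, 5] — missing [1].
Column 0 contains symbols [0, 2, 3, 4, 5] — missing [1].
The missing symbol must appear in both missing sets; intersection = [1].
Therefore the hidden value is 1.

Missing value = 1.
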